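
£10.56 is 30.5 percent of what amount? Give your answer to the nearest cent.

£10.56 ÷ 0.305 ≈ £34.62.

£34.62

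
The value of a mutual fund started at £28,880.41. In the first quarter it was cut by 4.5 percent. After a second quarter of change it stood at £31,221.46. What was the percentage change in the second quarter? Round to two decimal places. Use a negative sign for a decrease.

13.20%

After the first quarter: £28,880.41 × 0.955 = £27580.79155.
Second-quarter multiplier: £31,221.46 ÷ £27580.79155 ≈ 1.132.
That is a change of 13.20%.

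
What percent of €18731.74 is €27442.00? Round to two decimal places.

€27442.00 ÷ €18731.74 ≈ 146.50%.

146.50%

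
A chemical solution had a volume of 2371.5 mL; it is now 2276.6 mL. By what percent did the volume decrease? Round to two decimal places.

4.00%

Change: 2276.6 − 2371.5 = -94.9.
Relative to the original: -94.9 ÷ 2371.5 ≈ -4.00%.
So the volume decreased by 4.00%.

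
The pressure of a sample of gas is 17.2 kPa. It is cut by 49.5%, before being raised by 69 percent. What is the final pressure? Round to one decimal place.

Each change multiplies by a factor: 0.505 × 1.69 = 0.85345.
17.2 × 0.85345 = 14.67934 ≈ 14.7.

14.7 kPa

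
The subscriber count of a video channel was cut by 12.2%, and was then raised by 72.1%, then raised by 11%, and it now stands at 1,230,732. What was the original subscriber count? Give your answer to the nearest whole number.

Undoing the 11% increase: 1,230,732 ÷ 1.11 ≈ 1108767.567568.
Undoing the 72.1% increase: 1108767.567568 ÷ 1.721 ≈ 644257.738273.
Undoing the 12.2% decrease: 644257.738273 ÷ 0.878 ≈ 733,779.

733,779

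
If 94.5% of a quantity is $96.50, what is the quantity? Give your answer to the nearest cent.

$102.12

$96.50 ÷ 0.945 ≈ $102.12.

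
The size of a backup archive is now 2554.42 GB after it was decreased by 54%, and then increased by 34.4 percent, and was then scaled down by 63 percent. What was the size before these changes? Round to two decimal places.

11166.92 GB

Undoing the 63% decrease: 2554.42 ÷ 0.37 ≈ 6903.837838.
Undoing the 34.4% increase: 6903.837838 ÷ 1.344 ≈ 5136.784106.
Undoing the 54% decrease: 5136.784106 ÷ 0.46 ≈ 11166.92 GB.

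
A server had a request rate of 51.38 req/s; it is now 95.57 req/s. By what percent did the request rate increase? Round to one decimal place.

Change: 95.57 − 51.38 = 44.19.
Relative to the original: 44.19 ÷ 51.38 ≈ 86.0%.
So the request rate increased by 86.0%.

86.0%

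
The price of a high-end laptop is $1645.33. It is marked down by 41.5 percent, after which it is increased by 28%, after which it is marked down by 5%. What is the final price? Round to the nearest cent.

Each change multiplies by a factor: 0.585 × 1.28 × 0.95 = 0.71136.
$1645.33 × 0.71136 = $1170.4219488 ≈ $1170.42.

$1170.42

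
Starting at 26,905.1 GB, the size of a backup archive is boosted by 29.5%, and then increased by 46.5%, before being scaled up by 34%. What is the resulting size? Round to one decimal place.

68,398.5 GB

After the 29.5% increase: 26,905.1 × 1.295 = 34842.1045.
46.5% increase: 34842.1045 × 1.465 = 51043.6830925.
Apply the 34% increase: 51043.6830925 × 1.34 = 68398.53534395 ≈ 68,398.5.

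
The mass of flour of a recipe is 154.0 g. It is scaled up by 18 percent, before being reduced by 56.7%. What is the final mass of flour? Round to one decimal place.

78.7 g

18% increase: 154.0 × 1.18 = 181.72.
56.7% decrease: 181.72 × 0.433 = 78.68476 ≈ 78.7.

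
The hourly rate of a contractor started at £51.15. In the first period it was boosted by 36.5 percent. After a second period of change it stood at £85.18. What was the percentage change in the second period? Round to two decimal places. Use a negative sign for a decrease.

22.00%

After the first period: £51.15 × 1.365 = £69.81975.
Second-period multiplier: £85.18 ÷ £69.81975 ≈ 1.219999.
That is a change of 22.00%.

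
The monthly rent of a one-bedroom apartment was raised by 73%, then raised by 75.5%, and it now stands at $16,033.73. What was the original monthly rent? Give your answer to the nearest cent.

Undoing the 75.5% increase: $16,033.73 ÷ 1.755 ≈ $9136.02849.
Undoing the 73% increase: $9136.02849 ÷ 1.73 ≈ $5,280.94.

$5,280.94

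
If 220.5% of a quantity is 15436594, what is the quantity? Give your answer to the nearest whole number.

7000723

15436594 ÷ 2.205 ≈ 7000723.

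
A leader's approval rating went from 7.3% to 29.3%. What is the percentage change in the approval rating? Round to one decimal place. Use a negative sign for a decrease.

301.4%

The change is 29.3 − 7.3 = 22.0 percentage points.
Relative to the original 7.3%, that is 22.0 ÷ 7.3 ≈ 301.4%.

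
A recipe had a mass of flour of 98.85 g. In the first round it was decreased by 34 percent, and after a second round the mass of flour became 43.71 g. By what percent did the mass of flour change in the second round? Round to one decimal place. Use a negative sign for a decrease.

-33.0%

After the first round: 98.85 × 0.66 = 65.241.
Second-round multiplier: 43.71 ÷ 65.241 ≈ 0.66998.
That is a change of -33.0%.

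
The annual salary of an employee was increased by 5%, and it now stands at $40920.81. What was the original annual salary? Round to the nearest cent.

$38972.20

The overall multiplier applied was 1.05.
So the original annual salary was $40920.81 ÷ 1.05 = $38972.20.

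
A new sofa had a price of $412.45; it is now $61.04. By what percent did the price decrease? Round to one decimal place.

85.2%

Change: $61.04 − $412.45 = -$351.41.
Relative to the original: -$351.41 ÷ $412.45 ≈ -85.2%.
So the price decreased by 85.2%.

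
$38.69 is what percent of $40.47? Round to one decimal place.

95.6%

$38.69 ÷ $40.47 ≈ 95.6%.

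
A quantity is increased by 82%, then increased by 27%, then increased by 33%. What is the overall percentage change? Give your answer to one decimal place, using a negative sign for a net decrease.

The combined multiplier is 1.82 × 1.27 × 1.33 = 3.074162.
That corresponds to an increase of 207.4%.

207.4%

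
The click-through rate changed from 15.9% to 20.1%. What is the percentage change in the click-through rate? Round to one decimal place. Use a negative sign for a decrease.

26.4%

The change is 20.1 − 15.9 = 4.2 percentage points.
Relative to the original 15.9%, that is 4.2 ÷ 15.9 ≈ 26.4%.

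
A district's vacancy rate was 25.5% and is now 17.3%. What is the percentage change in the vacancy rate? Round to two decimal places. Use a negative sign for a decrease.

The change is 17.3 − 25.5 = -8.2 percentage points.
Relative to the original 25.5%, that is -8.2 ÷ 25.5 ≈ -32.16%.

-32.16%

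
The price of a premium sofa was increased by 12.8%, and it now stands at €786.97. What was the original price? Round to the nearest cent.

The overall multiplier applied was 1.128.
So the original price was €786.97 ÷ 1.128 ≈ €697.67.

€697.67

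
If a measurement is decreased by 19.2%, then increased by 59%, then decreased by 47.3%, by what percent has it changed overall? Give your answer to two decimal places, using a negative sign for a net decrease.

The combined multiplier is 0.808 × 1.59 × 0.527 = 0.67704744.
That corresponds to a decrease of 32.30%.

-32.30%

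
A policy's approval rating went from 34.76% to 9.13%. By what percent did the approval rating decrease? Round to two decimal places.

73.73%

The change is 9.13 − 34.76 = -25.63 percentage points.
Relative to the original 34.76%, that is -25.63 ÷ 34.76 ≈ -73.73%.
So the approval rating fell by 73.73%.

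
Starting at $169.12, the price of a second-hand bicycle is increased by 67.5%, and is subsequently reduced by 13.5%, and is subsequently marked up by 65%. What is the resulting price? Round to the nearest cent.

$404.31

After the 67.5% increase: $169.12 × 1.675 = $283.276.
Apply the 13.5% decrease: $283.276 × 0.865 = $245.03374.
After the 65% increase: $245.03374 × 1.65 = $404.305671 ≈ $404.31.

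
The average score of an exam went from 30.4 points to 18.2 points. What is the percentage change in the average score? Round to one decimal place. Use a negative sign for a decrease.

Change: 18.2 − 30.4 = -12.2.
Relative to the original: -12.2 ÷ 30.4 ≈ -40.1%.

-40.1%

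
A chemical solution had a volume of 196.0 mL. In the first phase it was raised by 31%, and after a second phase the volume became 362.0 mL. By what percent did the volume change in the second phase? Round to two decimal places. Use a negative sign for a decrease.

40.99%

After the first phase: 196.0 × 1.31 = 256.76.
Second-phase multiplier: 362.0 ÷ 256.76 ≈ 1.409877.
That is a change of 40.99%.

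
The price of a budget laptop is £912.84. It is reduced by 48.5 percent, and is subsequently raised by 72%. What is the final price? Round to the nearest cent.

Each change multiplies by a factor: 0.515 × 1.72 = 0.8858.
£912.84 × 0.8858 = £808.593672 ≈ £808.59.

£808.59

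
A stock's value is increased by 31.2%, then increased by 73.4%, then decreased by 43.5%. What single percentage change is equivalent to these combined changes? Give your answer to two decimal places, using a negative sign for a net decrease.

The combined multiplier is 1.312 × 1.734 × 0.565 = 1.28537952.
That corresponds to an increase of 28.54%.

28.54%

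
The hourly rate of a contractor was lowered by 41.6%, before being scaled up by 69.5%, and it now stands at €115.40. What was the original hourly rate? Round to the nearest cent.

€116.58

The overall multiplier applied was 0.584 × 1.695 = 0.98988.
So the original hourly rate was €115.40 ÷ 0.98988 ≈ €116.58.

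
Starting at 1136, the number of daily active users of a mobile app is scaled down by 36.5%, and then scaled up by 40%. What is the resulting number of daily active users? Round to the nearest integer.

1010

Each change multiplies by a factor: 0.635 × 1.4 = 0.889.
1136 × 0.889 = 1009.904 ≈ 1010.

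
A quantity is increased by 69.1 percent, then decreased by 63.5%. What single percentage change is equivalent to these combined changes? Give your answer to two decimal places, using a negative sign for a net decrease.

A 69.1% increase multiplies by 1.691.
Then a 63.5% decrease: 1.691 × 0.365 = 0.617215.
Overall factor 0.617215, i.e. -38.28%.

-38.28%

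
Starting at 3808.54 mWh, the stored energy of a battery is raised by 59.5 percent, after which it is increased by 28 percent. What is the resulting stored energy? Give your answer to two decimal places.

7775.52 mWh

Each change multiplies by a factor: 1.595 × 1.28 = 2.0416.
3808.54 × 2.0416 = 7775.515264 ≈ 7775.52.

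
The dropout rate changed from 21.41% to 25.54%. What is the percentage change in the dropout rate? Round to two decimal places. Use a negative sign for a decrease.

The change is 25.54 − 21.41 = 4.13 percentage points.
Relative to the original 21.41%, that is 4.13 ÷ 21.41 ≈ 19.29%.

19.29%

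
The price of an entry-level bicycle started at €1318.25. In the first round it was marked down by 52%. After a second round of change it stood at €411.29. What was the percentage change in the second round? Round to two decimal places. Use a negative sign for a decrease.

After the first round: €1318.25 × 0.48 = €632.76.
Second-round multiplier: €411.29 ÷ €632.76 ≈ 0.649994.
That is a change of -35.00%.

-35.00%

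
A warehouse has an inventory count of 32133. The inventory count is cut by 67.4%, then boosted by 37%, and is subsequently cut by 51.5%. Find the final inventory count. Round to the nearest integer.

Each change multiplies by a factor: 0.326 × 1.37 × 0.485 = 0.2166107.
32133 × 0.2166107 = 6960.3516231 ≈ 6960.

6960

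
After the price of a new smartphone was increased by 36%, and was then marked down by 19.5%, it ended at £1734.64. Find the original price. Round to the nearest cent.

£1584.44

Undoing the 19.5% decrease: £1734.64 ÷ 0.805 ≈ £2154.832298.
Undoing the 36% increase: £2154.832298 ÷ 1.36 ≈ £1584.44.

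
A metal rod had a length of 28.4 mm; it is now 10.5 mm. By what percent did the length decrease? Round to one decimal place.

63.0%

Change: 10.5 − 28.4 = -17.9.
Relative to the original: -17.9 ÷ 28.4 ≈ -63.0%.
So the length decreased by 63.0%.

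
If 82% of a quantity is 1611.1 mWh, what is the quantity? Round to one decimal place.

1611.1 mWh ÷ 0.82 ≈ 1964.8 mWh.

1964.8 mWh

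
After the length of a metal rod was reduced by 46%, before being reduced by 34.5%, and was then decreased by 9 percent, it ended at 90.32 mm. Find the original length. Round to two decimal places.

Undoing the 9% decrease: 90.32 ÷ 0.91 ≈ 99.252747.
Undoing the 34.5% decrease: 99.252747 ÷ 0.655 ≈ 151.530911.
Undoing the 46% decrease: 151.530911 ÷ 0.54 ≈ 280.61 mm.

280.61 mm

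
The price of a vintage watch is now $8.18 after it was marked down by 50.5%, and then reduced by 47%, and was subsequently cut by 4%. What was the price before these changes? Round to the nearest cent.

$32.48

The overall multiplier applied was 0.495 × 0.53 × 0.96 = 0.251856.
So the original price was $8.18 ÷ 0.251856 ≈ $32.48.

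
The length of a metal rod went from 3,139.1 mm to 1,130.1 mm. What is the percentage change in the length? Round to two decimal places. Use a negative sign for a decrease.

Change: 1,130.1 − 3,139.1 = -2,009.0.
Relative to the original: -2,009.0 ÷ 3,139.1 ≈ -64.00%.

-64.00%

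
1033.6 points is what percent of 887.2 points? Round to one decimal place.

116.5%

1033.6 points ÷ 887.2 points ≈ 116.5%.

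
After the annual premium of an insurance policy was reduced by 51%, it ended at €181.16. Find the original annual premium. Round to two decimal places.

€369.71

The overall multiplier applied was 0.49.
So the original annual premium was €181.16 ÷ 0.49 ≈ €369.71.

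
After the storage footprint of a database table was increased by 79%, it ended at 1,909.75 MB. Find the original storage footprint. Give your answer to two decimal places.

The overall multiplier applied was 1.79.
So the original storage footprint was 1,909.75 ÷ 1.79 ≈ 1,066.90 MB.

1,066.90 MB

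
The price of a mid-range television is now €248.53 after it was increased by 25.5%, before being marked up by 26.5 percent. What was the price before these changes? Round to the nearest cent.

€156.55

The overall multiplier applied was 1.255 × 1.265 = 1.587575.
So the original price was €248.53 ÷ 1.587575 ≈ €156.55.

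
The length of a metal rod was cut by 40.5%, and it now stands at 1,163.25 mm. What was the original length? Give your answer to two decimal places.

The overall multiplier applied was 0.595.
So the original length was 1,163.25 ÷ 0.595 ≈ 1,955.04 mm.

1,955.04 mm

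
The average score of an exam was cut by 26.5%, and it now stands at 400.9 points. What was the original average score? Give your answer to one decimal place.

The overall multiplier applied was 0.735.
So the original average score was 400.9 ÷ 0.735 ≈ 545.4 points.

545.4 points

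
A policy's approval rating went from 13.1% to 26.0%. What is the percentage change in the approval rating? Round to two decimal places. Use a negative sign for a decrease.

98.47%

The change is 26.0 − 13.1 = 12.9 percentage points.
Relative to the original 13.1%, that is 12.9 ÷ 13.1 ≈ 98.47%.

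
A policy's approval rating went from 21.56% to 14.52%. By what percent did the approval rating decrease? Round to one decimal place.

32.7%

The change is 14.52 − 21.56 = -7.04 percentage points.
Relative to the original 21.56%, that is -7.04 ÷ 21.56 ≈ -32.7%.
So the approval rating fell by 32.7%.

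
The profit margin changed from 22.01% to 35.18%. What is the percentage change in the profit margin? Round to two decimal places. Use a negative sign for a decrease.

59.84%

The change is 35.18 − 22.01 = 13.17 percentage points.
Relative to the original 22.01%, that is 13.17 ÷ 22.01 ≈ 59.84%.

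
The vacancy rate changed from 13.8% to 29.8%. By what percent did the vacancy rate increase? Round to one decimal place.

The change is 29.8 − 13.8 = 16.0 percentage points.
Relative to the original 13.8%, that is 16.0 ÷ 13.8 ≈ 115.9%.
So the vacancy rate rose by 115.9%.

115.9%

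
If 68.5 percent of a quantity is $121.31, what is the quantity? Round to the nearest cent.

$121.31 ÷ 0.685 ≈ $177.09.

$177.09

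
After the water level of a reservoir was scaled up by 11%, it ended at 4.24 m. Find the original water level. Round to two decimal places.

3.82 m

The overall multiplier applied was 1.11.
So the original water level was 4.24 ÷ 1.11 ≈ 3.82 m.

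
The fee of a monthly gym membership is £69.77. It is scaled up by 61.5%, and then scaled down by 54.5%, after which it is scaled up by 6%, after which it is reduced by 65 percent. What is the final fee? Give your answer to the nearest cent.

Each change multiplies by a factor: 1.615 × 0.455 × 1.06 × 0.35 = 0.272620075.
£69.77 × 0.272620075 = £19.02070263275 ≈ £19.02.

£19.02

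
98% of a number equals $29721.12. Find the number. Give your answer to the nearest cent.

$30327.67

$29721.12 ÷ 0.98 ≈ $30327.67.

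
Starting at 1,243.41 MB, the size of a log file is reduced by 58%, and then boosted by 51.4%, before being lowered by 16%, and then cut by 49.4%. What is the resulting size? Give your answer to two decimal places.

336.06 MB

Each change multiplies by a factor: 0.42 × 1.514 × 0.84 × 0.506 = 0.2702744352.
1,243.41 × 0.2702744352 = 336.061935472032 ≈ 336.06.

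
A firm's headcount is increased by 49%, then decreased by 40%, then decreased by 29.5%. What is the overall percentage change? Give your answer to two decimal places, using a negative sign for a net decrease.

-36.97%

A 49% increase multiplies by 1.49.
Then a 40% decrease: 1.49 × 0.6 = 0.894.
Then a 29.5% decrease: 0.894 × 0.705 = 0.63027.
Overall factor 0.63027, i.e. -36.97%.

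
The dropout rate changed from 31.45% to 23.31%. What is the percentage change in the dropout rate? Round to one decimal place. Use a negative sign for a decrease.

The change is 23.31 − 31.45 = -8.14 percentage points.
Relative to the original 31.45%, that is -8.14 ÷ 31.45 ≈ -25.9%.

-25.9%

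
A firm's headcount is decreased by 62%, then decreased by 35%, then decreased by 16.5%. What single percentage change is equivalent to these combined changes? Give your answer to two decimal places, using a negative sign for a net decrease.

A 62% decrease multiplies by 0.38.
Then a 35% decrease: 0.38 × 0.65 = 0.247.
Then a 16.5% decrease: 0.247 × 0.835 = 0.206245.
Overall factor 0.206245, i.e. -79.38%.

-79.38%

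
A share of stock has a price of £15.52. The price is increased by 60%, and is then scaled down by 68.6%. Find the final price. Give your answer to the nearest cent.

£7.80

60% increase: £15.52 × 1.6 = £24.832.
68.6% decrease: £24.832 × 0.314 = £7.797248 ≈ £7.80.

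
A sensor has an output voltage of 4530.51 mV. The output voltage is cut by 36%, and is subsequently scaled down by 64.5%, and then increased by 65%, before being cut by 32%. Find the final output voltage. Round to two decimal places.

1154.91 mV

Apply the 36% decrease: 4530.51 × 0.64 = 2899.5264.
Apply the 64.5% decrease: 2899.5264 × 0.355 = 1029.331872.
After the 65% increase: 1029.331872 × 1.65 = 1698.3975888.
32% decrease: 1698.3975888 × 0.68 = 1154.910360384 ≈ 1154.91.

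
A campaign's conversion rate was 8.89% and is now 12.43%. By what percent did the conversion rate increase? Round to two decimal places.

The change is 12.43 − 8.89 = 3.54 percentage points.
Relative to the original 8.89%, that is 3.54 ÷ 8.89 ≈ 39.82%.
So the conversion rate rose by 39.82%.

39.82%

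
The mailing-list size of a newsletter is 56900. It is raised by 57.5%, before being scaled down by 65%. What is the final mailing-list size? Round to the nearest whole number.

57.5% increase: 56900 × 1.575 = 89617.5.
Apply the 65% decrease: 89617.5 × 0.35 = 31366.125 ≈ 31366.

31366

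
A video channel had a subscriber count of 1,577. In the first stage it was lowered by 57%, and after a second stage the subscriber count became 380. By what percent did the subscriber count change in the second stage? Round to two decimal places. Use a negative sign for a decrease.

After the first stage: 1,577 × 0.43 = 678.11.
Second-stage multiplier: 380 ÷ 678.11 ≈ 0.560381.
That is a change of -43.96%.

-43.96%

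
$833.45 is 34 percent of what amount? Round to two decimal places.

$833.45 ÷ 0.34 ≈ $2451.32.

$2451.32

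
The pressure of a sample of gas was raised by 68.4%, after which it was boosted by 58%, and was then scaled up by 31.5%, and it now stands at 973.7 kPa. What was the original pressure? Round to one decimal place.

278.3 kPa

The overall multiplier applied was 1.684 × 1.58 × 1.315 = 3.4988468.
So the original pressure was 973.7 ÷ 3.4988468 ≈ 278.3 kPa.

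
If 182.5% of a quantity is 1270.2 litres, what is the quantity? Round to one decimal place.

1270.2 litres ÷ 1.825 = 696.0 litres.

696.0 litres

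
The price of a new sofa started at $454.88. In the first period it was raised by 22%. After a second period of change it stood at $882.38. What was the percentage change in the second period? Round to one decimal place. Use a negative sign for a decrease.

After the first period: $454.88 × 1.22 = $554.9536.
Second-period multiplier: $882.38 ÷ $554.9536 ≈ 1.59001.
That is a change of 59.0%.

59.0%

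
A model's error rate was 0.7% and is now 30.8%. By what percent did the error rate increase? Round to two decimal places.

4300.00%

The change is 30.8 − 0.7 = 30.1 percentage points.
Relative to the original 0.7%, that is 30.1 ÷ 0.7 = 4300.00%.
So the error rate rose by 4300.00%.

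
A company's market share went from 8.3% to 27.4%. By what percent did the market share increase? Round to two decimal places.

The change is 27.4 − 8.3 = 19.1 percentage points.
Relative to the original 8.3%, that is 19.1 ÷ 8.3 ≈ 230.12%.
So the market share rose by 230.12%.

230.12%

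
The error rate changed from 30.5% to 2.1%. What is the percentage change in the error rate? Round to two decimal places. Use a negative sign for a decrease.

-93.11%

The change is 2.1 − 30.5 = -28.4 percentage points.
Relative to the original 30.5%, that is -28.4 ÷ 30.5 ≈ -93.11%.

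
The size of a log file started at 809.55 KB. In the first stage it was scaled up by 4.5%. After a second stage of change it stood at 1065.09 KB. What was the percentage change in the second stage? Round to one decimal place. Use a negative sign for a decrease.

25.9%

After the first stage: 809.55 × 1.045 = 845.97975.
Second-stage multiplier: 1065.09 ÷ 845.97975 ≈ 1.259.
That is a change of 25.9%.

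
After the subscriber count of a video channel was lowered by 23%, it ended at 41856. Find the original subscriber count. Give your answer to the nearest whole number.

The overall multiplier applied was 0.77.
So the original subscriber count was 41856 ÷ 0.77 ≈ 54358.

54358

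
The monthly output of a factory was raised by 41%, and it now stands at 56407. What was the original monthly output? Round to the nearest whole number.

40005

The overall multiplier applied was 1.41.
So the original monthly output was 56407 ÷ 1.41 ≈ 40005.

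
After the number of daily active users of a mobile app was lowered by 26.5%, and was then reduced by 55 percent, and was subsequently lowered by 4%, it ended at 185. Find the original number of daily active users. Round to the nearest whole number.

583

Undoing the 4% decrease: 185 ÷ 0.96 ≈ 192.708333.
Undoing the 55% decrease: 192.708333 ÷ 0.45 = 428.24074.
Undoing the 26.5% decrease: 428.24074 ÷ 0.735 ≈ 583.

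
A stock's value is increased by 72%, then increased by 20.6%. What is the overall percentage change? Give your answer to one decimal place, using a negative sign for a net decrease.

The combined multiplier is 1.72 × 1.206 = 2.07432.
That corresponds to an increase of 107.4%.

107.4%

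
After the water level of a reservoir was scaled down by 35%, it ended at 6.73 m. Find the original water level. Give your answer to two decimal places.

The overall multiplier applied was 0.65.
So the original water level was 6.73 ÷ 0.65 ≈ 10.35 m.

10.35 m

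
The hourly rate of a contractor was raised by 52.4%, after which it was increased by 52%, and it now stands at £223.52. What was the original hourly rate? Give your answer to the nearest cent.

Undoing the 52% increase: £223.52 ÷ 1.52 ≈ £147.052632.
Undoing the 52.4% increase: £147.052632 ÷ 1.524 ≈ £96.49.

£96.49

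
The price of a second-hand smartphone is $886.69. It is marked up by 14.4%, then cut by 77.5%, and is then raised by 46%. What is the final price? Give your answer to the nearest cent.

Each change multiplies by a factor: 1.144 × 0.225 × 1.46 = 0.375804.
$886.69 × 0.375804 = $333.22164876 ≈ $333.22.

$333.22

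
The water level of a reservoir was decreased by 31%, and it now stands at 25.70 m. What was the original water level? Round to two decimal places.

The overall multiplier applied was 0.69.
So the original water level was 25.70 ÷ 0.69 ≈ 37.25 m.

37.25 m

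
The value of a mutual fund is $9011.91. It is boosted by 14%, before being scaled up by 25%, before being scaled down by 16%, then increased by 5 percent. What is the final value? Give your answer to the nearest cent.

$11326.62

14% increase: $9011.91 × 1.14 = $10273.5774.
Apply the 25% increase: $10273.5774 × 1.25 = $12841.97175.
16% decrease: $12841.97175 × 0.84 = $10787.25627.
5% increase: $10787.25627 × 1.05 = $11326.6190835 ≈ $11326.62.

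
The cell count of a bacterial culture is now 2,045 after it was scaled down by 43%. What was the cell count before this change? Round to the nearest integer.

The overall multiplier applied was 0.57.
So the original cell count was 2,045 ÷ 0.57 ≈ 3,588.

3,588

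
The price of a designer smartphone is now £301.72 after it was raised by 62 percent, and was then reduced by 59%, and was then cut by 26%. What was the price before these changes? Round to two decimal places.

£613.87

Undoing the 26% decrease: £301.72 ÷ 0.74 ≈ £407.72973.
Undoing the 59% decrease: £407.72973 ÷ 0.41 ≈ £994.462756.
Undoing the 62% increase: £994.462756 ÷ 1.62 ≈ £613.87.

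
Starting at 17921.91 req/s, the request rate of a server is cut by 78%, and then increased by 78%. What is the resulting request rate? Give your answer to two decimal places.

Each change multiplies by a factor: 0.22 × 1.78 = 0.3916.
17921.91 × 0.3916 = 7018.219956 ≈ 7018.22.

7018.22 req/s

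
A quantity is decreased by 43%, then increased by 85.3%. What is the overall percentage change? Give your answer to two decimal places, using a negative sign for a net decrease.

5.62%

A 43% decrease multiplies by 0.57.
Then an 85.3% increase: 0.57 × 1.853 = 1.05621.
Overall factor 1.05621, i.e. 5.62%.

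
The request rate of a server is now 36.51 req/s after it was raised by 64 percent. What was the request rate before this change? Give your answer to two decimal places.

22.26 req/s

The overall multiplier applied was 1.64.
So the original request rate was 36.51 ÷ 1.64 ≈ 22.26 req/s.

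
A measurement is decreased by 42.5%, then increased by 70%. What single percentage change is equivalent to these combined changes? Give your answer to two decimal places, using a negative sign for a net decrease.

-2.25%

The combined multiplier is 0.575 × 1.7 = 0.9775.
That corresponds to a decrease of 2.25%.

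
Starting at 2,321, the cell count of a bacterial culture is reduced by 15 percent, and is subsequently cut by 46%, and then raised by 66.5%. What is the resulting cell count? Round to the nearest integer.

After the 15% decrease: 2,321 × 0.85 = 1972.85.
After the 46% decrease: 1972.85 × 0.54 = 1065.339.
66.5% increase: 1065.339 × 1.665 = 1773.789435 ≈ 1,774.

1,774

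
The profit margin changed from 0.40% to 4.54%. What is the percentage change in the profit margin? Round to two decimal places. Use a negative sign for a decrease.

1035.00%

The change is 4.54 − 0.40 = 4.14 percentage points.
Relative to the original 0.40%, that is 4.14 ÷ 0.40 = 1035.00%.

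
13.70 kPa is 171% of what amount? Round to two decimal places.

8.01 kPa

13.70 kPa ÷ 1.71 ≈ 8.01 kPa.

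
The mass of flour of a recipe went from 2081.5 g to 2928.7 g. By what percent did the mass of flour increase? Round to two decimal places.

40.70%

Change: 2928.7 − 2081.5 = 847.2.
Relative to the original: 847.2 ÷ 2081.5 ≈ 40.70%.
So the mass of flour increased by 40.70%.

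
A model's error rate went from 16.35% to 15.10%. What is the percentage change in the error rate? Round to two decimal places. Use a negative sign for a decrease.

-7.65%

The change is 15.10 − 16.35 = -1.25 percentage points.
Relative to the original 16.35%, that is -1.25 ÷ 16.35 ≈ -7.65%.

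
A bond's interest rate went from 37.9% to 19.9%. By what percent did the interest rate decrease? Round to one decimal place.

The change is 19.9 − 37.9 = -18.0 percentage points.
Relative to the original 37.9%, that is -18.0 ÷ 37.9 ≈ -47.5%.
So the interest rate fell by 47.5%.

47.5%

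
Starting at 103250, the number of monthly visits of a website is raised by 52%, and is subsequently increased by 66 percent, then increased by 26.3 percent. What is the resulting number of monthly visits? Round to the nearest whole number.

Apply the 52% increase: 103250 × 1.52 = 156940.
After the 66% increase: 156940 × 1.66 = 260520.4.
After the 26.3% increase: 260520.4 × 1.263 = 329037.2652 ≈ 329037.

329037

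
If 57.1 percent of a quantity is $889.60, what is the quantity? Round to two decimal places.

$1557.97

$889.60 ÷ 0.571 ≈ $1557.97.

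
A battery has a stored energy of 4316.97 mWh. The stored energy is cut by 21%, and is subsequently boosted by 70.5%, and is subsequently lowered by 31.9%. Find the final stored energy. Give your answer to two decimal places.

3959.84 mWh

Each change multiplies by a factor: 0.79 × 1.705 × 0.681 = 0.91727295.
4316.97 × 0.91727295 = 3959.8398069615 ≈ 3959.84.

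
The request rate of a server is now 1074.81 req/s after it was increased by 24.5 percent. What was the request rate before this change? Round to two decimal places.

The overall multiplier applied was 1.245.
So the original request rate was 1074.81 ÷ 1.245 ≈ 863.30 req/s.

863.30 req/s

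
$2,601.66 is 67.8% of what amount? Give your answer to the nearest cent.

$3,837.26

$2,601.66 ÷ 0.678 ≈ $3,837.26.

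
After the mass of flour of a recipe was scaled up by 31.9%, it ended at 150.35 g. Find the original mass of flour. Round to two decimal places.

The overall multiplier applied was 1.319.
So the original mass of flour was 150.35 ÷ 1.319 ≈ 113.99 g.

113.99 g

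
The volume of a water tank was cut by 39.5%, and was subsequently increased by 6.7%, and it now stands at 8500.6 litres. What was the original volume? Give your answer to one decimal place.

Undoing the 6.7% increase: 8500.6 ÷ 1.067 ≈ 7966.822868.
Undoing the 39.5% decrease: 7966.822868 ÷ 0.605 ≈ 13168.3 litres.

13168.3 litres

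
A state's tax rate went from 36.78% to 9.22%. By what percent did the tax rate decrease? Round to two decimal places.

The change is 9.22 − 36.78 = -27.56 percentage points.
Relative to the original 36.78%, that is -27.56 ÷ 36.78 ≈ -74.93%.
So the tax rate fell by 74.93%.

74.93%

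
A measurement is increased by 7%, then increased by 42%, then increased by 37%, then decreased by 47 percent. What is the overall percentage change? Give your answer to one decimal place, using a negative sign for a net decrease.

A 7% increase multiplies by 1.07.
Then a 42% increase: 1.07 × 1.42 = 1.5194.
Then a 37% increase: 1.5194 × 1.37 = 2.081578.
Then a 47% decrease: 2.081578 × 0.53 = 1.10323634.
Overall factor 1.10323634, i.e. 10.3%.

10.3%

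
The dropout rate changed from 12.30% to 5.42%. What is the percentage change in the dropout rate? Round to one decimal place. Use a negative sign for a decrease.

-55.9%

The change is 5.42 − 12.30 = -6.88 percentage points.
Relative to the original 12.30%, that is -6.88 ÷ 12.30 ≈ -55.9%.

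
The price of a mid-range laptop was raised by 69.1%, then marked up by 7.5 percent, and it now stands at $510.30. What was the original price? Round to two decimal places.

$280.72

Undoing the 7.5% increase: $510.30 ÷ 1.075 ≈ $474.697674.
Undoing the 69.1% increase: $474.697674 ÷ 1.691 ≈ $280.72.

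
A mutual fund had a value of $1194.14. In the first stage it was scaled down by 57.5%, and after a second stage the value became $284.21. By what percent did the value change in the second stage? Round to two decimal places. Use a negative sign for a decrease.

After the first stage: $1194.14 × 0.425 = $507.5095.
Second-stage multiplier: $284.21 ÷ $507.5095 ≈ 0.560009.
That is a change of -44.00%.

-44.00%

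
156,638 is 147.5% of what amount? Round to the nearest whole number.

106,195

156,638 ÷ 1.475 ≈ 106,195.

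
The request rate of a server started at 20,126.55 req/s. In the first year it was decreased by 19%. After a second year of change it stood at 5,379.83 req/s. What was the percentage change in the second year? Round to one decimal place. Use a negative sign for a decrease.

-67.0%

After the first year: 20,126.55 × 0.81 = 16302.5055.
Second-year multiplier: 5,379.83 ÷ 16302.5055 ≈ 0.33.
That is a change of -67.0%.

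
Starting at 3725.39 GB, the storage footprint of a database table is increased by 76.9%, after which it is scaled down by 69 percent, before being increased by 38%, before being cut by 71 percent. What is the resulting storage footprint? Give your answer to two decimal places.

76.9% increase: 3725.39 × 1.769 = 6590.21491.
After the 69% decrease: 6590.21491 × 0.31 = 2042.9666221.
Apply the 38% increase: 2042.9666221 × 1.38 = 2819.293938498.
71% decrease: 2819.293938498 × 0.29 = 817.59524216442 ≈ 817.60.

817.60 GB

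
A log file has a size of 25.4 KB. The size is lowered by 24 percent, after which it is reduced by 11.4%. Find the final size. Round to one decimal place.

17.1 KB

Apply the 24% decrease: 25.4 × 0.76 = 19.304.
11.4% decrease: 19.304 × 0.886 = 17.103344 ≈ 17.1.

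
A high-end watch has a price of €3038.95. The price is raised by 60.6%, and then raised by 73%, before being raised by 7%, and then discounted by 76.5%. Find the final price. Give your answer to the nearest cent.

Apply the 60.6% increase: €3038.95 × 1.606 = €4880.5537.
After the 73% increase: €4880.5537 × 1.73 = €8443.357901.
After the 7% increase: €8443.357901 × 1.07 = €9034.39295407.
Apply the 76.5% decrease: €9034.39295407 × 0.235 = €2123.08234420645 ≈ €2123.08.

€2123.08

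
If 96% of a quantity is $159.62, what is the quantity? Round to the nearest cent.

$166.27

$159.62 ÷ 0.96 ≈ $166.27.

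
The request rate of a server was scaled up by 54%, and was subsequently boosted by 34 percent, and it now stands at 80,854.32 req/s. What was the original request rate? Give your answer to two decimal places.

39,181.20 req/s

Undoing the 34% increase: 80,854.32 ÷ 1.34 ≈ 60339.044776.
Undoing the 54% increase: 60339.044776 ÷ 1.54 ≈ 39,181.20 req/s.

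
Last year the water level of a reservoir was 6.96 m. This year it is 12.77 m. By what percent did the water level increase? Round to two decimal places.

Change: 12.77 − 6.96 = 5.81.
Relative to the original: 5.81 ÷ 6.96 ≈ 83.48%.
So the water level increased by 83.48%.

83.48%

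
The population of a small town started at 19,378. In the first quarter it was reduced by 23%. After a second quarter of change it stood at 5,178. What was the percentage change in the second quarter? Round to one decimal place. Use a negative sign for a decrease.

After the first quarter: 19,378 × 0.77 = 14921.06.
Second-quarter multiplier: 5,178 ÷ 14921.06 ≈ 0.34703.
That is a change of -65.3%.

-65.3%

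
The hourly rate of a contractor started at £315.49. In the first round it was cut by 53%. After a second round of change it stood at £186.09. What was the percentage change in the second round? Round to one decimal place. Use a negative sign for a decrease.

After the first round: £315.49 × 0.47 = £148.2803.
Second-round multiplier: £186.09 ÷ £148.2803 ≈ 1.25499.
That is a change of 25.5%.

25.5%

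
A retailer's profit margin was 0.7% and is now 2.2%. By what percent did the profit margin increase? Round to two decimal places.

The change is 2.2 − 0.7 = 1.5 percentage points.
Relative to the original 0.7%, that is 1.5 ÷ 0.7 ≈ 214.29%.
So the profit margin rose by 214.29%.

214.29%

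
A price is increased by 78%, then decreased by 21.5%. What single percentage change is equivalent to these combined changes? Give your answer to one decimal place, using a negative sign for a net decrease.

A 78% increase multiplies by 1.78.
Then a 21.5% decrease: 1.78 × 0.785 = 1.3973.
Overall factor 1.3973, i.e. 39.7%.

39.7%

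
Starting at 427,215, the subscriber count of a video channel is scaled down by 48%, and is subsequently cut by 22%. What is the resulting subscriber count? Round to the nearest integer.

Each change multiplies by a factor: 0.52 × 0.78 = 0.4056.
427,215 × 0.4056 = 173278.404 ≈ 173,278.

173,278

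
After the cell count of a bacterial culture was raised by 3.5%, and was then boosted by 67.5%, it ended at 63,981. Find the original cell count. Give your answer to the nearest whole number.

36,906

Undoing the 67.5% increase: 63,981 ÷ 1.675 ≈ 38197.61194.
Undoing the 3.5% increase: 38197.61194 ÷ 1.035 ≈ 36,906.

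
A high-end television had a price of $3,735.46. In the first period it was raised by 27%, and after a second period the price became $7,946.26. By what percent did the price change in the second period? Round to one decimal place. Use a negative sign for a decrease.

After the first period: $3,735.46 × 1.27 = $4744.0342.
Second-period multiplier: $7,946.26 ÷ $4744.0342 ≈ 1.675.
That is a change of 67.5%.

67.5%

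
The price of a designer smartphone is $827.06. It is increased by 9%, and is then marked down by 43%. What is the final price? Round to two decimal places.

Each change multiplies by a factor: 1.09 × 0.57 = 0.6213.
$827.06 × 0.6213 = $513.852378 ≈ $513.85.

$513.85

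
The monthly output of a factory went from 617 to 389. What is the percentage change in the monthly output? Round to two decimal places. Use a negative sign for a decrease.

-36.95%

Change: 389 − 617 = -228.
Relative to the original: -228 ÷ 617 ≈ -36.95%.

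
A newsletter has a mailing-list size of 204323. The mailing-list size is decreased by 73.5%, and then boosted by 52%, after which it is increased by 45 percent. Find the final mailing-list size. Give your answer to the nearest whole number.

Each change multiplies by a factor: 0.265 × 1.52 × 1.45 = 0.58406.
204323 × 0.58406 = 119336.89138 ≈ 119337.

119337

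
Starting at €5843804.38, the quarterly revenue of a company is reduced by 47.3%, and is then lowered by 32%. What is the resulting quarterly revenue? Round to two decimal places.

47.3% decrease: €5843804.38 × 0.527 = €3079684.90826.
Apply the 32% decrease: €3079684.90826 × 0.68 = €2094185.7376168 ≈ €2094185.74.

€2094185.74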